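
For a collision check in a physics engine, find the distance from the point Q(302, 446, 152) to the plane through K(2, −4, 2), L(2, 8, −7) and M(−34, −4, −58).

6

KL = (0, 12, −9) and KM = (−36, 0, −60), so a normal is n = KL × KM = (−720, 324, 432).
n = (−720, 324, 432); n·P − (-1872) = -5400; |n| = 900; distance = 5400/900 = 6.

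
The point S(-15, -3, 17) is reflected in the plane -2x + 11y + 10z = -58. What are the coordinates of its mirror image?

(-11, -25, -3)

With n = (-2, 11, 10), the signed offset is (n·S − (-58))/|n|² = 225/225 = 1.
S' = S − 2t·n = (-15, -3, 17) − 2·(-2, 11, 10) = (-11, -25, -3).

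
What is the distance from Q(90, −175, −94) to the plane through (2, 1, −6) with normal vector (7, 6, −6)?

The plane has equation n·(r − (2, 1, −6)) = 0, i.e. n·r = 56.
Then n·(90, −175, −94) − 56 = 88.
|n| = √(49 + 36 + 36) = 11, so the distance is |88|/11 = 8.

8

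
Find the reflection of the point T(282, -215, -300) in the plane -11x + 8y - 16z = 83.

n = (-11, 8, -16), |n|² = 441, n·T − 83 = -105, so t = -105/441 = -5/21.
Foot F = T − (-5/21)·n = (5867/21, -4475/21, -6380/21); the reflection is 2F − T = (5812/21, -4435/21, -6460/21).

(5812/21, -4435/21, -6460/21)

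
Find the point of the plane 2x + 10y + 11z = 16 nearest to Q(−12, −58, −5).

n = (2, 10, 11), |n|² = 225, and n·Q − 16 = -675.
t = -675/225 = -3, so the foot is Q − t·n = (−12, −58, −5) − (-3)·(2, 10, 11) = (−6, −28, 28).

(-6, -28, 28)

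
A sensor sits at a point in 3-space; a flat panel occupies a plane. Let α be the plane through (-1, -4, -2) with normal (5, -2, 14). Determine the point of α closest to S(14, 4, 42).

(-1, 10, 0)

n = (5, -2, 14), |n|² = 225, and n·S − (-25) = 675.
t = 675/225 = 3, so the foot is S − t·n = (14, 4, 42) − 3·(5, -2, 14) = (-1, 10, 0).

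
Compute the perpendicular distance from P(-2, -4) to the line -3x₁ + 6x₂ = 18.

d = |(-3)·(-2) + 6·(-4) − 18| / √(9 + 36) = |-36|/(3√5) = 12/√5.

12√5/5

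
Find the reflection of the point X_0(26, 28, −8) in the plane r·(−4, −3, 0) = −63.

(-14, -2, -8)

n = (−4, −3, 0), |n|² = 25, n·X_0 − (-63) = -125, so t = -125/25 = -5.
Foot F = X_0 − (-5)·n = (6, 13, −8); the reflection is 2F − X_0 = (−14, −2, −8).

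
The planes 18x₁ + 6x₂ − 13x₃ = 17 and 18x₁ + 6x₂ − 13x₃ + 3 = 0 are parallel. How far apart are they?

With common normal n = (18, 6, −13) (|n| = 23), the distance is |17 − (-3)|/|n| = 20/23.

20/23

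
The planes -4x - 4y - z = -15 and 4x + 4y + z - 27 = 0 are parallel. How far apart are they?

4√33/11

Divide the second equation by -1 to match normals: -4x - 4y - z = -27.
With common normal n = (-4, -4, -1) (|n| = √33), the distance is |(-15) − (-27)|/|n| = 12/√33.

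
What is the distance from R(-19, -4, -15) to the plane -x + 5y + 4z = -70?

9/√42

d = |(-1)·(-19) + 5·(-4) + 4·(-15) − (-70)| / √(1 + 25 + 16) = |9| / √42 = 3√42/14.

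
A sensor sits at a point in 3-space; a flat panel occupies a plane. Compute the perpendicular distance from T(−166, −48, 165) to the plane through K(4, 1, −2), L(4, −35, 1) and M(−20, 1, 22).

KL = (0, −36, 3) and KM = (−24, 0, 24), so a normal is n = KL × KM = (−864, −72, −864).
Then n·(−166, −48, 165) − (−1800) = 6120.
|n| = √(746496 + 5184 + 746496) = 1224, so the distance is |6120|/1224 = 5.

5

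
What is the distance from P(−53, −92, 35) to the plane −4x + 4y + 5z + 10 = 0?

29√57/57

Normal vector n = (−4, 4, 5), and n·(−53, −92, 35) − (−10) = 29.
|n| = √(16 + 16 + 25) = √57, so the distance is |29|/√57 = 29√57/57.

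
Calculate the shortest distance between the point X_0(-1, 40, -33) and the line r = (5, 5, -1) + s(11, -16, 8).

Direction vector d = (11, -16, 8).
AP = (-6, 35, -32), and AP × d = (-232, -304, -289).
|AP × d|² = 229761 and |d|² = 441, so the distance is √(229761/441) = √521.

√521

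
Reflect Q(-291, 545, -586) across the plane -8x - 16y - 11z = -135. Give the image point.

n = (-8, -16, -11), |n|² = 441, n·Q − (-135) = 189, so t = 189/441 = 3/7.
Foot F = Q − (3/7)·n = (-2013/7, 3863/7, -4069/7); the reflection is 2F − Q = (-1989/7, 3911/7, -4036/7).

(-1989/7, 3911/7, -4036/7)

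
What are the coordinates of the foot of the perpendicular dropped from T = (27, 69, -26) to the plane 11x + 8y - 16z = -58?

(-6, 45, 22)

The perpendicular from T has direction n = (11, 8, -16): r = (27, 69, -26) + t(11, 8, -16).
Substitute into the plane: n·(T + tn) = -58 gives 1265 + 441t = -58, so t = -3.
Foot = (27, 69, -26) + (-3)·(11, 8, -16) = (-6, 45, 22).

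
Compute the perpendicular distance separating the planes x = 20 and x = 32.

12

Both planes have normal n = (1, 0, 0), |n| = 1. Any point on the first plane is at distance |32 − 20|/|n| = 12/1 = 12 from the second.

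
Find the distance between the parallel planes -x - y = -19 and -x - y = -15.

2√2

Both planes have normal n = (-1, -1, 0), |n| = √2. Any point on the first plane is at distance |(-15) − (-19)|/|n| = 4/√2 = 2√2 from the second.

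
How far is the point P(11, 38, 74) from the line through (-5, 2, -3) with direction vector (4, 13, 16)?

5√17

Direction vector d = (4, 13, 16).
AP = (16, 36, 77); AP·d = 1764, |AP|² = 7481, |d|² = 441.
distance² = |AP|² − (AP·d)²/|d|² = 7481 − 3111696/441 = 425, so the distance is 5√17.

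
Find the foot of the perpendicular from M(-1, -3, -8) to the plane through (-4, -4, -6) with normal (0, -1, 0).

n = (0, -1, 0), |n|² = 1, and n·M − 4 = -1.
t = -1/1 = -1, so the foot is M − t·n = (-1, -3, -8) − (-1)·(0, -1, 0) = (-1, -4, -8).

(-1, -4, -8)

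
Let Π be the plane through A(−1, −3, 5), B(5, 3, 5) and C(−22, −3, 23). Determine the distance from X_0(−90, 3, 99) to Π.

AB = (6, 6, 0) and AC = (−21, 0, 18), so a normal is n = AB × AC = (108, −108, 126).
n = (108, −108, 126); n·P − 846 = 1584; |n| = 198; distance = 1584/198 = 8.

8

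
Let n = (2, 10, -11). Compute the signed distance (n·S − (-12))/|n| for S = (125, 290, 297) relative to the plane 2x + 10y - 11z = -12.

n·S − (-12) = -105.
|n| = 15, so the signed distance is -105/15 = -7.

-7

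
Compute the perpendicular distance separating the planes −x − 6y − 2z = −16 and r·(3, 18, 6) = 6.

14/√41

Divide the second equation by -3 to match normals: −x − 6y − 2z = -2.
With common normal n = (−1, −6, −2) (|n| = √41), the distance is |(-16) − (-2)|/|n| = 14/√41.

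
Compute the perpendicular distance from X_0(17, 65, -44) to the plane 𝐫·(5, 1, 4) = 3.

29/√42

Normal vector n = (5, 1, 4), and n·(17, 65, -44) - 3 = -29.
|n| = √(25 + 1 + 16) = √42, so the distance is |-29|/√42 = 29/√42.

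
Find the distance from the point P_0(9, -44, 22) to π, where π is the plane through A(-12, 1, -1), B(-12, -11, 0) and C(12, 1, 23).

21/17

AB = (0, -12, 1) and AC = (24, 0, 24), so a normal is n = AB × AC = (-288, 24, 288).
n = (-288, 24, 288); n·P − 3192 = -504; |n| = 408; distance = 504/408 = 21/17.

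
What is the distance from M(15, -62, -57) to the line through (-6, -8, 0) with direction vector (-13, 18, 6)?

3√205

Direction vector d = (-13, 18, 6).
AP = (21, -54, -57); AP·d = -1587, |AP|² = 6606, |d|² = 529.
distance² = |AP|² − (AP·d)²/|d|² = 6606 − 2518569/529 = 1845, so the distance is 3√205.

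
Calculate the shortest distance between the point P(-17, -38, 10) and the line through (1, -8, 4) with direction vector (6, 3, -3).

6√11

Direction vector d = (6, 3, -3).
AP = (-18, -30, 6); AP·d = -216, |AP|² = 1260, |d|² = 54.
distance² = |AP|² − (AP·d)²/|d|² = 1260 − 46656/54 = 396, so the distance is 6√11.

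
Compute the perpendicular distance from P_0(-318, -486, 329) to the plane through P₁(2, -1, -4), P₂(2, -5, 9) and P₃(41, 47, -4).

7

P₁P₂ = (0, -4, 13) and P₁P₃ = (39, 48, 0), so a normal is n = P₁P₂ × P₁P₃ = (-624, 507, 156).
n = (-624, 507, 156); n·P − (-2379) = 5733; |n| = 819; distance = 5733/819 = 7.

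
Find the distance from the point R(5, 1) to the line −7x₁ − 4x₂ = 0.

The normal to the line is n = (−7, −4) with |n| = √65.
|n·R − 0| = |-39 − 0| = 39, so the distance is 39/√65.

39/√65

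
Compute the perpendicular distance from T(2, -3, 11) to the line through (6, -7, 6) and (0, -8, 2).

√57

A direction vector is d = (-6, -1, -4).
AP = (-4, 4, 5), and AP × d = (-11, -46, 28).
|AP × d|² = 3021 and |d|² = 53, so the distance is √(3021/53) = √57.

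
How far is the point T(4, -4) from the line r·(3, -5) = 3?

d = |3·4 + (-5)·(-4) − 3| / √(9 + 25) = |29|/√34 = 29/√34.

29√34/34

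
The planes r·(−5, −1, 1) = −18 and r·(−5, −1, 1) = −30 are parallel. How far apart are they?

4/√3

With common normal n = (−5, −1, 1) (|n| = 3√3), the distance is |(-18) − (-30)|/|n| = 12/(3√3) = 4√3/3.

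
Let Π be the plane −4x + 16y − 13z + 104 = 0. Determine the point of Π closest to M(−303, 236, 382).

(-2113/7, 1620/7, 2700/7)

The perpendicular from M has direction n = (−4, 16, −13): r = (−303, 236, 382) + t(−4, 16, −13).
Substitute into the plane: n·(M + tn) = -104 gives 22 + 441t = -104, so t = -2/7.
Foot = (−303, 236, 382) + (-2/7)·(−4, 16, −13) = (−2113/7, 1620/7, 2700/7).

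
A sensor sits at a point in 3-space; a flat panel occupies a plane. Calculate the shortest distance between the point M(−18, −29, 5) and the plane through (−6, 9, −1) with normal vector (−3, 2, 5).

The plane has equation n·(r − (−6, 9, −1)) = 0, i.e. n·r = 31.
n = (−3, 2, 5); n·P − 31 = -10; |n| = √38; distance = 10/√38.

10/√38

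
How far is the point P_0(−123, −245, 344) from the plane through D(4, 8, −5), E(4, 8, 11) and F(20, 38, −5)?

7

DE = (0, 0, 16) and DF = (16, 30, 0), so a normal is n = DE × DF = (−480, 256, 0).
d = |(-480)·(-123) + 256·(-245) − 128| / √(230400 + 65536 + 0) = |-3808| / 544 = 7.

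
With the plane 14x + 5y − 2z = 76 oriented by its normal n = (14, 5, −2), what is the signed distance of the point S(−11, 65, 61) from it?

n·S − 76 = -27.
|n| = 15, so the signed distance is -27/15 = -9/5.

-9/5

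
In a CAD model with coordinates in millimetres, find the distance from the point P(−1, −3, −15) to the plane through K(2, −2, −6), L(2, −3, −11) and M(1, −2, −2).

16/√42

KL = (0, −1, −5) and KM = (−1, 0, 4), so a normal is n = KL × KM = (−4, 5, −1).
d = |(-4)·(-1) + 5·(-3) + (-1)·(-15) − (-12)| / √(16 + 25 + 1) = |16| / √42 = 8√42/21.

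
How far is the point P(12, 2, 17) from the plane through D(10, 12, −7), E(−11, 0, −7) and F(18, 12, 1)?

DE = (−21, −12, 0) and DF = (8, 0, 8), so a normal is n = DE × DF = (−96, 168, 96).
n = (−96, 168, 96); n·P − 384 = 432; |n| = 216; distance = 432/216 = 2.

2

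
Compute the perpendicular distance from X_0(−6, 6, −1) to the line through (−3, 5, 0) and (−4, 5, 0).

√2

A direction vector is d = (−1, 0, 0).
AP = (−3, 1, −1); AP·d = 3, |AP|² = 11, |d|² = 1.
distance² = |AP|² − (AP·d)²/|d|² = 11 − 9/1 = 2, so the distance is √2.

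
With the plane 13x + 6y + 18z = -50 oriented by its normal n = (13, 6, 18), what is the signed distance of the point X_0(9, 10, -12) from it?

n·X_0 − (-50) = 11.
|n| = 23, so the signed distance is 11/23.

11/23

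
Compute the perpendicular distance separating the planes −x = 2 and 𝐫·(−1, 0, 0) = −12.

With common normal n = (−1, 0, 0) (|n| = 1), the distance is |2 − (-12)|/|n| = 14/1 = 14.

14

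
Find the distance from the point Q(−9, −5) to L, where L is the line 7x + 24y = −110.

73/25

The normal to the line is n = (7, 24) with |n| = 25.
|n·Q − (-110)| = |-183 − (-110)| = 73, so the distance is 73/25.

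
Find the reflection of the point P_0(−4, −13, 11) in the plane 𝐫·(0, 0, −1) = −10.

(-4, -13, 9)

With n = (0, 0, −1), the signed offset is (n·P_0 − (-10))/|n|² = -1/1 = -1.
P_0' = P_0 − 2t·n = (−4, −13, 11) − (-2)·(0, 0, −1) = (−4, −13, 9).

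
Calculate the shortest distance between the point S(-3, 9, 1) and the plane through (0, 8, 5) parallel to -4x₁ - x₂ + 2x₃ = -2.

Parallel planes share the normal n = (-4, -1, 2); since (0, 8, 5) lies on the plane, its equation is -4x₁ - x₂ + 2x₃ = 2.
n = (-4, -1, 2); n·P − 2 = 3; |n| = √21; distance = 3/√21 = √21/7.

√21/7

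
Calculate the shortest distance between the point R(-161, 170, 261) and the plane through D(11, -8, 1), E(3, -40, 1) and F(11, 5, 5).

4

DE = (-8, -32, 0) and DF = (0, 13, 4), so a normal is n = DE × DF = (-128, 32, -104).
Then n·(-161, 170, 261) - (-1768) = 672.
|n| = √(16384 + 1024 + 10816) = 168, so the distance is |672|/168 = 4.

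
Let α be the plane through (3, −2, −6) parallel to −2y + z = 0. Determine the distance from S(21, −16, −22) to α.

12/√5

Parallel planes share the normal n = (0, −2, 1); since (3, −2, −6) lies on the plane, its equation is −2y + z = -2.
d = |(-2)·(-16) + 1·(-22) − (-2)| / √(0 + 4 + 1) = |12| / √5 = 12/√5.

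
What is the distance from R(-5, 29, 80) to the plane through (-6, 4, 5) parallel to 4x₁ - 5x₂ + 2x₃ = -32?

29/(3√5)

Parallel planes share the normal n = (4, -5, 2); since (-6, 4, 5) lies on the plane, its equation is 4x₁ - 5x₂ + 2x₃ = -34.
d = |4·(-5) + (-5)·29 + 2·80 − (-34)| / √(16 + 25 + 4) = |29| / (3√5) = 29/(3√5).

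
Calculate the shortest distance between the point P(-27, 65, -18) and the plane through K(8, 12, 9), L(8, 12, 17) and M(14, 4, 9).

KL = (0, 0, 8) and KM = (6, -8, 0), so a normal is n = KL × KM = (64, 48, 0).
d = |64·(-27) + 48·65 − 1088| / √(4096 + 2304 + 0) = |304| / 80 = 19/5.

19/5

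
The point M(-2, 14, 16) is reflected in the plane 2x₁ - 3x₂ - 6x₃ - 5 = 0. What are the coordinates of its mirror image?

(10, -4, -20)

n = (2, -3, -6), |n|² = 49, n·M − 5 = -147, so t = -147/49 = -3.
Foot F = M − (-3)·n = (4, 5, -2); the reflection is 2F − M = (10, -4, -20).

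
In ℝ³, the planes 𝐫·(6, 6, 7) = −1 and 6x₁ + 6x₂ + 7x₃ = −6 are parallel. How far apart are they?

5/11

Both planes have normal n = (6, 6, 7), |n| = 11. Any point on the first plane is at distance |(-6) − (-1)|/|n| = 5/11 from the second.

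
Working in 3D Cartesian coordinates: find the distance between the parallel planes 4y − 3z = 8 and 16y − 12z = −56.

22/5

Divide the second equation by 4 to match normals: 4y − 3z = -14.
With common normal n = (0, 4, −3) (|n| = 5), the distance is |8 − (-14)|/|n| = 22/5.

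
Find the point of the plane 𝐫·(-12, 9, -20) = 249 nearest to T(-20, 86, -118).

(40, 41, -18)

n = (-12, 9, -20), |n|² = 625, and n·T − 249 = 3125.
t = 3125/625 = 5, so the foot is T − t·n = (-20, 86, -118) − 5·(-12, 9, -20) = (40, 41, -18).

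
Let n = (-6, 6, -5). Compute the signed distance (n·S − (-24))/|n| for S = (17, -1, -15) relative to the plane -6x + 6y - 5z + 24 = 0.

n·S − (-24) = -9.
|n| = √97, so the signed distance is -9√97/97.

-9√97/97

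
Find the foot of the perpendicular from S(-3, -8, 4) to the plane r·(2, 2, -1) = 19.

(7, 2, -1)

n = (2, 2, -1), |n|² = 9, and n·S − 19 = -45.
t = -45/9 = -5, so the foot is S − t·n = (-3, -8, 4) − (-5)·(2, 2, -1) = (7, 2, -1).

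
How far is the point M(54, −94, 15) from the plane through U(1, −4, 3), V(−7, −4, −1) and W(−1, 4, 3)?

26/9

UV = (−8, 0, −4) and UW = (−2, 8, 0), so a normal is n = UV × UW = (32, 8, −64).
d = |32·54 + 8·(-94) + (-64)·15 − (-192)| / √(1024 + 64 + 4096) = |208| / 72 = 26/9.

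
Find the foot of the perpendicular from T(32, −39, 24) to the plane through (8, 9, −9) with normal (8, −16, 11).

n = (8, −16, 11), |n|² = 441, and n·T − (-179) = 1323.
t = 1323/441 = 3, so the foot is T − t·n = (32, −39, 24) − 3·(8, −16, 11) = (8, 9, −9).

(8, 9, -9)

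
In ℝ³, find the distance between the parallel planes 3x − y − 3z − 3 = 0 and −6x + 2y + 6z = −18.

6√19/19

Divide the second equation by -2 to match normals: 3x − y − 3z = 9.
With common normal n = (3, −1, −3) (|n| = √19), the distance is |3 − 9|/|n| = 6/√19 = 6√19/19.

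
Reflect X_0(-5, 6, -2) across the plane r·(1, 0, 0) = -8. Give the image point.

(-11, 6, -2)

n = (1, 0, 0), |n|² = 1, n·X_0 − (-8) = 3, so t = 3/1 = 3.
Foot F = X_0 − 3·n = (-8, 6, -2); the reflection is 2F − X_0 = (-11, 6, -2).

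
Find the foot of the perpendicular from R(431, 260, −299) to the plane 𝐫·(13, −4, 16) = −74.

(1306/3, 776/3, -881/3)

n = (13, −4, 16), |n|² = 441, and n·R − (-74) = -147.
t = -147/441 = -1/3, so the foot is R − t·n = (431, 260, −299) − (-1/3)·(13, −4, 16) = (1306/3, 776/3, −881/3).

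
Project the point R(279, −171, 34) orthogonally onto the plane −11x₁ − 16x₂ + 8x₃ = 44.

(5804/21, -3671/21, 754/21)

n = (−11, −16, 8), |n|² = 441, and n·R − 44 = -105.
t = -105/441 = -5/21, so the foot is R − t·n = (279, −171, 34) − (-5/21)·(−11, −16, 8) = (5804/21, −3671/21, 754/21).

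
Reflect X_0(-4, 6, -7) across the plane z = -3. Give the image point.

With n = (0, 0, 1), the signed offset is (n·X_0 − (-3))/|n|² = -4/1 = -4.
X_0' = X_0 − 2t·n = (-4, 6, -7) − (-8)·(0, 0, 1) = (-4, 6, 1).

(-4, 6, 1)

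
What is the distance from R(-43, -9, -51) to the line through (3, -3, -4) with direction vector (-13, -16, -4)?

Direction vector d = (-13, -16, -4).
AP = (-46, -6, -47), and AP × d = (-728, 427, 658).
|AP × d|² = 1145277 and |d|² = 441, so the distance is √(1145277/441) = √2597 = 7√53.

7√53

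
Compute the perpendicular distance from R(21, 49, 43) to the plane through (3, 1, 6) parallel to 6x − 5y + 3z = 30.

3√70/10

Parallel planes share the normal n = (6, −5, 3); since (3, 1, 6) lies on the plane, its equation is 6x − 5y + 3z = 31.
Then n·(21, 49, 43) − 31 = −21.
|n| = √(36 + 25 + 9) = √70, so the distance is |-21|/√70 = 3√70/10.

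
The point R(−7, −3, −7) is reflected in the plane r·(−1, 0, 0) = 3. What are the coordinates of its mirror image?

(1, -3, -7)

n = (−1, 0, 0), |n|² = 1, n·R − 3 = 4, so t = 4/1 = 4.
Foot F = R − 4·n = (−3, −3, −7); the reflection is 2F − R = (1, −3, −7).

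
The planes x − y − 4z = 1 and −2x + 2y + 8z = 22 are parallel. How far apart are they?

2√2

Divide the second equation by -2 to match normals: x − y − 4z = -11.
With common normal n = (1, −1, −4) (|n| = 3√2), the distance is |1 − (-11)|/|n| = 12/(3√2) = 2√2.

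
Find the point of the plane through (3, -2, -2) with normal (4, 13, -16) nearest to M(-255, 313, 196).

The perpendicular from M has direction n = (4, 13, -16): r = (-255, 313, 196) + t(4, 13, -16).
Substitute into the plane: n·(M + tn) = 18 gives -87 + 441t = 18, so t = 5/21.
Foot = (-255, 313, 196) + (5/21)·(4, 13, -16) = (-5335/21, 6638/21, 4036/21).

(-5335/21, 6638/21, 4036/21)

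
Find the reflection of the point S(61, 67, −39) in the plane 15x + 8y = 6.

(-89, -13, -39)

n = (15, 8, 0), |n|² = 289, n·S − 6 = 1445, so t = 1445/289 = 5.
Foot F = S − 5·n = (−14, 27, −39); the reflection is 2F − S = (−89, −13, −39).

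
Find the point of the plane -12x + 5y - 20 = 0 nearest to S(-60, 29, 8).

n = (-12, 5, 0), |n|² = 169, and n·S − 20 = 845.
t = 845/169 = 5, so the foot is S − t·n = (-60, 29, 8) − 5·(-12, 5, 0) = (0, 4, 8).

(0, 4, 8)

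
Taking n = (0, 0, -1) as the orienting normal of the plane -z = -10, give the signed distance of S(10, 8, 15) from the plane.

n·S − (-10) = -5.
|n| = 1, so the signed distance is -5/1 = -5.

-5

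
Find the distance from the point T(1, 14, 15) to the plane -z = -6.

n = (0, 0, -1); n·P − (-6) = -9; |n| = 1; distance = 9/1 = 9.

9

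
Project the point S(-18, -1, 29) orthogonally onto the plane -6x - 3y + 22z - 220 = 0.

n = (-6, -3, 22), |n|² = 529, and n·S − 220 = 529.
t = 529/529 = 1, so the foot is S − t·n = (-18, -1, 29) − 1·(-6, -3, 22) = (-12, 2, 7).

(-12, 2, 7)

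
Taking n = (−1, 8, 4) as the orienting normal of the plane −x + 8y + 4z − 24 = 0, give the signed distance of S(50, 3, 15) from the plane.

n·S − 24 = 10.
|n| = 9, so the signed distance is 10/9.

10/9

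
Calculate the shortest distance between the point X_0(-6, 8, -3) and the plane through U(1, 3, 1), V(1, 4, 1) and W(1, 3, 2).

UV = (0, 1, 0) and UW = (0, 0, 1), so a normal is n = UV × UW = (1, 0, 0).
Then n·(-6, 8, -3) - 1 = -7.
|n| = √(1 + 0 + 0) = 1, so the distance is |-7|/1 = 7.

7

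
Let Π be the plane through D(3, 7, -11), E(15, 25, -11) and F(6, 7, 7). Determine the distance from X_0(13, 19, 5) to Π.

DE = (12, 18, 0) and DF = (3, 0, 18), so a normal is n = DE × DF = (324, -216, -54).
Then n·(13, 19, 5) - 54 = -216.
|n| = √(104976 + 46656 + 2916) = 54√53, so the distance is |-216|/(54√53) = 4√53/53.

4√53/53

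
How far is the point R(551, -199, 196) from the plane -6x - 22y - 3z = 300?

8

d = |(-6)·551 + (-22)·(-199) + (-3)·196 − 300| / √(36 + 484 + 9) = |184| / 23 = 8.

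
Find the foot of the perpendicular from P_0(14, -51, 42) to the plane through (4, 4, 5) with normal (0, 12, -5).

(14, 9, 17)

The perpendicular from P_0 has direction n = (0, 12, -5): r = (14, -51, 42) + λ(0, 12, -5).
Substitute into the plane: n·(P_0 + λn) = 23 gives -822 + 169λ = 23, so λ = 5.
Foot = (14, -51, 42) + 5·(0, 12, -5) = (14, 9, 17).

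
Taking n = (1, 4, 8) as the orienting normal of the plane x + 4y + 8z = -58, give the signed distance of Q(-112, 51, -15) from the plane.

n·Q − (-58) = 30.
|n| = 9, so the signed distance is 30/9 = 10/3.

10/3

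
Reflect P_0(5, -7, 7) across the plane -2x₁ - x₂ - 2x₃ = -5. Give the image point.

With n = (-2, -1, -2), the signed offset is (n·P_0 − (-5))/|n|² = -12/9 = -4/3.
P_0' = P_0 − 2t·n = (5, -7, 7) − (-8/3)·(-2, -1, -2) = (-1/3, -29/3, 5/3).

(-1/3, -29/3, 5/3)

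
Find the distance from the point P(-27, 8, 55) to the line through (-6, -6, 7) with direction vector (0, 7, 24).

Direction vector d = (0, 7, 24).
AP = (-21, 14, 48), and AP × d = (0, 504, -147).
|AP × d|² = 275625 and |d|² = 625, so the distance is √(275625/625) = √441 = 21.

21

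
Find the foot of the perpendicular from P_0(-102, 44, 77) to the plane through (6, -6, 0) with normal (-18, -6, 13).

(-12, 74, 12)

The perpendicular from P_0 has direction n = (-18, -6, 13): r = (-102, 44, 77) + λ(-18, -6, 13).
Substitute into the plane: n·(P_0 + λn) = -72 gives 2573 + 529λ = -72, so λ = -5.
Foot = (-102, 44, 77) + (-5)·(-18, -6, 13) = (-12, 74, 12).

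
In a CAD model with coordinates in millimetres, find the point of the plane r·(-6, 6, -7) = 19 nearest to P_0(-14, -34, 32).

n = (-6, 6, -7), |n|² = 121, and n·P_0 − 19 = -363.
t = -363/121 = -3, so the foot is P_0 − t·n = (-14, -34, 32) − (-3)·(-6, 6, -7) = (-32, -16, 11).

(-32, -16, 11)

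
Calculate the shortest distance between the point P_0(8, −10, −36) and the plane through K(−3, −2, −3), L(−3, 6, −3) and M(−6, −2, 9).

KL = (0, 8, 0) and KM = (−3, 0, 12), so a normal is n = KL × KM = (96, 0, 24).
n = (96, 0, 24); n·P − (-360) = 264; |n| = 24√17; distance = 264/(24√17) = 11/√17.

11/√17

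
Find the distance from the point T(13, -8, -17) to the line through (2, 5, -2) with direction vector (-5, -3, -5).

2√114

Direction vector d = (-5, -3, -5).
AP = (11, -13, -15); AP·d = 59, |AP|² = 515, |d|² = 59.
distance² = |AP|² − (AP·d)²/|d|² = 515 − 3481/59 = 456, so the distance is 2√114.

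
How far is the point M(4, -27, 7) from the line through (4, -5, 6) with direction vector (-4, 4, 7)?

2√101

Direction vector d = (-4, 4, 7).
AP = (0, -22, 1), and AP × d = (-158, -4, -88).
|AP × d|² = 32724 and |d|² = 81, so the distance is √(32724/81) = √404 = 2√101.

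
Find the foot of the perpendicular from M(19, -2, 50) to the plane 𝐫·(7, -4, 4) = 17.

(-9, 14, 34)

The perpendicular from M has direction n = (7, -4, 4): r = (19, -2, 50) + μ(7, -4, 4).
Substitute into the plane: n·(M + μn) = 17 gives 341 + 81μ = 17, so μ = -4.
Foot = (19, -2, 50) + (-4)·(7, -4, 4) = (-9, 14, 34).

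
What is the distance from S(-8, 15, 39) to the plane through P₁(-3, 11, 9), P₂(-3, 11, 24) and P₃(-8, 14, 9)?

P₁P₂ = (0, 0, 15) and P₁P₃ = (-5, 3, 0), so a normal is n = P₁P₂ × P₁P₃ = (-45, -75, 0).
d = |(-45)·(-8) + (-75)·15 − (-690)| / √(2025 + 5625 + 0) = |-75| / (15√34) = 5√34/34.

5√34/34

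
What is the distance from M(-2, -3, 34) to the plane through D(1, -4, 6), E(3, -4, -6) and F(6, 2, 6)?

DE = (2, 0, -12) and DF = (5, 6, 0), so a normal is n = DE × DF = (72, -60, 12).
d = |72·(-2) + (-60)·(-3) + 12·34 − 384| / √(5184 + 3600 + 144) = |60| / (12√62) = 5√62/62.

5/√62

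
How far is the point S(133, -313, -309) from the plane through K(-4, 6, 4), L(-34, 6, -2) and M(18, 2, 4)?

KL = (-30, 0, -6) and KM = (22, -4, 0), so a normal is n = KL × KM = (-24, -132, 120).
d = |(-24)·133 + (-132)·(-313) + 120·(-309) − (-216)| / √(576 + 17424 + 14400) = |1260| / 180 = 7.

7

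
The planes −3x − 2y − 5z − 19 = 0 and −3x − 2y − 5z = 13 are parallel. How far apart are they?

6/√38

Both planes have normal n = (−3, −2, −5), |n| = √38. Any point on the first plane is at distance |13 − 19|/|n| = 6/√38 = 3√38/19 from the second.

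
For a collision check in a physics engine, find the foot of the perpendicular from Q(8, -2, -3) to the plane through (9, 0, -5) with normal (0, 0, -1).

The perpendicular from Q has direction n = (0, 0, -1): r = (8, -2, -3) + μ(0, 0, -1).
Substitute into the plane: n·(Q + μn) = 5 gives 3 + 1μ = 5, so μ = 2.
Foot = (8, -2, -3) + 2·(0, 0, -1) = (8, -2, -5).

(8, -2, -5)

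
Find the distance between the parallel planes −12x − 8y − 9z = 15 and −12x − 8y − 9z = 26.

With common normal n = (−12, −8, −9) (|n| = 17), the distance is |15 − 26|/|n| = 11/17.

11/17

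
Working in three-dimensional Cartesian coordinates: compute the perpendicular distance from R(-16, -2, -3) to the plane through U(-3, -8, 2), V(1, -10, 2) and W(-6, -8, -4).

UV = (4, -2, 0) and UW = (-3, 0, -6), so a normal is n = UV × UW = (12, 24, -6).
Then n·(-16, -2, -3) - (-240) = 18.
|n| = √(144 + 576 + 36) = 6√21, so the distance is |18|/(6√21) = √21/7.

√21/7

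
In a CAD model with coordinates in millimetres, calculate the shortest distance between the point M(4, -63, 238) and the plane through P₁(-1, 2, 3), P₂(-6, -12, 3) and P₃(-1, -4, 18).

5

P₁P₂ = (-5, -14, 0) and P₁P₃ = (0, -6, 15), so a normal is n = P₁P₂ × P₁P₃ = (-210, 75, 30).
Then n·(4, -63, 238) - 450 = 1125.
|n| = √(44100 + 5625 + 900) = 225, so the distance is |1125|/225 = 5.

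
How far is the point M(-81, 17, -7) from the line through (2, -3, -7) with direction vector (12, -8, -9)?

√2665

Direction vector d = (12, -8, -9).
AP = (-83, 20, 0), and AP × d = (-180, -747, 424).
|AP × d|² = 770185 and |d|² = 289, so the distance is √(770185/289) = √2665.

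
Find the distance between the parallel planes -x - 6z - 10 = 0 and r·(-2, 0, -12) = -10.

Divide the second equation by 2 to match normals: -x - 6z = -5.
Both planes have normal n = (-1, 0, -6), |n| = √37. Any point on the first plane is at distance |(-5) − 10|/|n| = 15/√37 = 15√37/37 from the second.

15/√37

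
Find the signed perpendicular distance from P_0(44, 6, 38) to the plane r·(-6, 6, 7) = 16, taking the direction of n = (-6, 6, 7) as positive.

2

n·P_0 − 16 = 22.
|n| = 11, so the signed distance is 22/11 = 2.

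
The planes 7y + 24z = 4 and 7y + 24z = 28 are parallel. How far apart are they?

24/25

With common normal n = (0, 7, 24) (|n| = 25), the distance is |4 − 28|/|n| = 24/25.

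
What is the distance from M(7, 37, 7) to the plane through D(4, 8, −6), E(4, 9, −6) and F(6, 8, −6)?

13

DE = (0, 1, 0) and DF = (2, 0, 0), so a normal is n = DE × DF = (0, 0, −2).
n = (0, 0, −2); n·P − 12 = -26; |n| = 2; distance = 26/2 = 13.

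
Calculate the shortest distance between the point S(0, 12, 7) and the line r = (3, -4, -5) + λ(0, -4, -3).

Direction vector d = (0, -4, -3).
AP = (-3, 16, 12); AP·d = -100, |AP|² = 409, |d|² = 25.
distance² = |AP|² − (AP·d)²/|d|² = 409 − 10000/25 = 9, so the distance is 3.

3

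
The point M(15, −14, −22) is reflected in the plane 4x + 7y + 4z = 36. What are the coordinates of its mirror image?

(31, 14, -6)

With n = (4, 7, 4), the signed offset is (n·M − 36)/|n|² = -162/81 = -2.
M' = M − 2t·n = (15, −14, −22) − (-4)·(4, 7, 4) = (31, 14, −6).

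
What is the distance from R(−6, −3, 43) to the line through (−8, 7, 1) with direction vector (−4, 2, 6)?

Direction vector d = (−4, 2, 6).
AP = (2, −10, 42); AP·d = 224, |AP|² = 1868, |d|² = 56.
distance² = |AP|² − (AP·d)²/|d|² = 1868 − 50176/56 = 972, so the distance is 18√3.

18√3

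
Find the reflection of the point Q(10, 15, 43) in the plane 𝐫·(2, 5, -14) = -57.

With n = (2, 5, -14), the signed offset is (n·Q − (-57))/|n|² = -450/225 = -2.
Q' = Q − 2t·n = (10, 15, 43) − (-4)·(2, 5, -14) = (18, 35, -13).

(18, 35, -13)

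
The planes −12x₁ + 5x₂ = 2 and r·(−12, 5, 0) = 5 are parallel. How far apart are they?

3/13

With common normal n = (−12, 5, 0) (|n| = 13), the distance is |2 − 5|/|n| = 3/13.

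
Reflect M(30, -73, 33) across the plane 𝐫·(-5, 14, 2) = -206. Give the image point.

(-10, 39, 49)

With n = (-5, 14, 2), the signed offset is (n·M − (-206))/|n|² = -900/225 = -4.
M' = M − 2t·n = (30, -73, 33) − (-8)·(-5, 14, 2) = (-10, 39, 49).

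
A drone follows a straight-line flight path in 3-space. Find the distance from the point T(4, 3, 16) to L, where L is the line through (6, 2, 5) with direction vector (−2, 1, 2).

Direction vector d = (−2, 1, 2).
AP = (−2, 1, 11); AP·d = 27, |AP|² = 126, |d|² = 9.
distance² = |AP|² − (AP·d)²/|d|² = 126 − 729/9 = 45, so the distance is 3√5.

3√5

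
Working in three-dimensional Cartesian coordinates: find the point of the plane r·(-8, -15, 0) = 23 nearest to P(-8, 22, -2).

The perpendicular from P has direction n = (-8, -15, 0): r = (-8, 22, -2) + t(-8, -15, 0).
Substitute into the plane: n·(P + tn) = 23 gives -266 + 289t = 23, so t = 1.
Foot = (-8, 22, -2) + 1·(-8, -15, 0) = (-16, 7, -2).

(-16, 7, -2)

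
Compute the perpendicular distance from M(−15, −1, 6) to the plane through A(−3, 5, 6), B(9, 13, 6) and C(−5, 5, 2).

6/√14

AB = (12, 8, 0) and AC = (−2, 0, −4), so a normal is n = AB × AC = (−32, 48, 16).
Then n·(−15, −1, 6) − 432 = 96.
|n| = √(1024 + 2304 + 256) = 16√14, so the distance is |96|/(16√14) = 3√14/7.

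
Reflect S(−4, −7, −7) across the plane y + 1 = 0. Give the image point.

With n = (0, 1, 0), the signed offset is (n·S − (-1))/|n|² = -6/1 = -6.
S' = S − 2t·n = (−4, −7, −7) − (-12)·(0, 1, 0) = (−4, 5, −7).

(-4, 5, -7)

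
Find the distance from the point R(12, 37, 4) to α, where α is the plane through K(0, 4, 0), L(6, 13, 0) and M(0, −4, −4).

14√29/29

KL = (6, 9, 0) and KM = (0, −8, −4), so a normal is n = KL × KM = (−36, 24, −48).
Then n·(12, 37, 4) − 96 = 168.
|n| = √(1296 + 576 + 2304) = 12√29, so the distance is |168|/(12√29) = 14/√29.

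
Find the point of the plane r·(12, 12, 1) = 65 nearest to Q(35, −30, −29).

(619/17, -486/17, -491/17)

The perpendicular from Q has direction n = (12, 12, 1): r = (35, −30, −29) + t(12, 12, 1).
Substitute into the plane: n·(Q + tn) = 65 gives 31 + 289t = 65, so t = 2/17.
Foot = (35, −30, −29) + (2/17)·(12, 12, 1) = (619/17, −486/17, −491/17).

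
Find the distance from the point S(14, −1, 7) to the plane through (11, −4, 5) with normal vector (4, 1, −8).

The plane has equation n·(r − (11, −4, 5)) = 0, i.e. n·r = 0.
Then n·(14, −1, 7) − 0 = −1.
|n| = √(16 + 1 + 64) = 9, so the distance is |-1|/9 = 1/9.

1/9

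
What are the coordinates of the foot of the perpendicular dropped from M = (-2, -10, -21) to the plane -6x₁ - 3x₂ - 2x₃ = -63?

n = (-6, -3, -2), |n|² = 49, and n·M − (-63) = 147.
t = 147/49 = 3, so the foot is M − t·n = (-2, -10, -21) − 3·(-6, -3, -2) = (16, -1, -15).

(16, -1, -15)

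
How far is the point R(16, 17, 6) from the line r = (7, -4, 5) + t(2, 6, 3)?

Direction vector d = (2, 6, 3).
AP = (9, 21, 1), and AP × d = (57, -25, 12).
|AP × d|² = 4018 and |d|² = 49, so the distance is √(4018/49) = √82.

√82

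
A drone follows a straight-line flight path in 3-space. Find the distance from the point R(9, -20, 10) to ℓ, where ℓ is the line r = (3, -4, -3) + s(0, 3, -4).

√61

Direction vector d = (0, 3, -4).
AP = (6, -16, 13); AP·d = -100, |AP|² = 461, |d|² = 25.
distance² = |AP|² − (AP·d)²/|d|² = 461 − 10000/25 = 61, so the distance is √61.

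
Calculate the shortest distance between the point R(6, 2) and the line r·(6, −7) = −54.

d = |6·6 + (-7)·2 − (-54)| / √(36 + 49) = |76|/√85 = 76√85/85.

76√85/85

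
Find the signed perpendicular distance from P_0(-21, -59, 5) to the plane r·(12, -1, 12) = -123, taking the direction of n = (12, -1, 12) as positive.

-10/17

n·P_0 − (-123) = -10.
|n| = 17, so the signed distance is -10/17.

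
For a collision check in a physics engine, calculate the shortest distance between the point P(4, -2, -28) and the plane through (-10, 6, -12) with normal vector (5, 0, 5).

The plane has equation n·(r − (-10, 6, -12)) = 0, i.e. n·r = -110.
Then n·(4, -2, -28) - (-110) = -10.
|n| = √(25 + 0 + 25) = 5√2, so the distance is |-10|/(5√2) = √2.

√2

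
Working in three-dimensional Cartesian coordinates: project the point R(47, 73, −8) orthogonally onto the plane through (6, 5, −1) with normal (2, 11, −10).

(39, 29, 32)

The perpendicular from R has direction n = (2, 11, −10): r = (47, 73, −8) + μ(2, 11, −10).
Substitute into the plane: n·(R + μn) = 77 gives 977 + 225μ = 77, so μ = -4.
Foot = (47, 73, −8) + (-4)·(2, 11, −10) = (39, 29, 32).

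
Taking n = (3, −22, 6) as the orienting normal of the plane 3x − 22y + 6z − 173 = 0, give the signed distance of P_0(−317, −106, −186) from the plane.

n·P_0 − 173 = 92.
|n| = 23, so the signed distance is 92/23 = 4.

4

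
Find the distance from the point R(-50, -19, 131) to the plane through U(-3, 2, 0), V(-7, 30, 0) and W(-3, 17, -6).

3

UV = (-4, 28, 0) and UW = (0, 15, -6), so a normal is n = UV × UW = (-168, -24, -60).
Then n·(-50, -19, 131) - 456 = 540.
|n| = √(28224 + 576 + 3600) = 180, so the distance is |540|/180 = 3.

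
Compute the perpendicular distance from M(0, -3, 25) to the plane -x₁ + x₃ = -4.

29/√2

Normal vector n = (-1, 0, 1), and n·(0, -3, 25) - (-4) = 29.
|n| = √(1 + 0 + 1) = √2, so the distance is |29|/√2 = 29/√2.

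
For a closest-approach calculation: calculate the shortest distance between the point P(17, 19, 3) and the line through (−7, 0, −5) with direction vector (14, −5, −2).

2√194

Direction vector d = (14, −5, −2).
AP = (24, 19, 8), and AP × d = (2, 160, −386).
|AP × d|² = 174600 and |d|² = 225, so the distance is √(174600/225) = √776 = 2√194.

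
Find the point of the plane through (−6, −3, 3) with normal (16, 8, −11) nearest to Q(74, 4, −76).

(-6, -36, -21)

The perpendicular from Q has direction n = (16, 8, −11): r = (74, 4, −76) + μ(16, 8, −11).
Substitute into the plane: n·(Q + μn) = -153 gives 2052 + 441μ = -153, so μ = -5.
Foot = (74, 4, −76) + (-5)·(16, 8, −11) = (−6, −36, −21).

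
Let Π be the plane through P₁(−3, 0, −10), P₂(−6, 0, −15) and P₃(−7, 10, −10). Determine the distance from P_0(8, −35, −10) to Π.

P₁P₂ = (−3, 0, −5) and P₁P₃ = (−4, 10, 0), so a normal is n = P₁P₂ × P₁P₃ = (50, 20, −30).
Then n·(8, −35, −10) − 150 = −150.
|n| = √(2500 + 400 + 900) = 10√38, so the distance is |-150|/(10√38) = 15/√38.

15/√38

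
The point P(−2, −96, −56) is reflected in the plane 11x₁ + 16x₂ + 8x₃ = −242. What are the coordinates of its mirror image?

(86, 32, 8)

n = (11, 16, 8), |n|² = 441, n·P − (-242) = -1764, so t = -1764/441 = -4.
Foot F = P − (-4)·n = (42, −32, −24); the reflection is 2F − P = (86, 32, 8).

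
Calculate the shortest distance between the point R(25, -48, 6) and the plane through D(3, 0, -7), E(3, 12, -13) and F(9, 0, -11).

DE = (0, 12, -6) and DF = (6, 0, -4), so a normal is n = DE × DF = (-48, -36, -72).
Then n·(25, -48, 6) - 360 = -264.
|n| = √(2304 + 1296 + 5184) = 12√61, so the distance is |-264|/(12√61) = 22√61/61.

22√61/61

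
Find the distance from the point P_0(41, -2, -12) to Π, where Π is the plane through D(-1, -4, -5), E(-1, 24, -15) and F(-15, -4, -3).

DE = (0, 28, -10) and DF = (-14, 0, 2), so a normal is n = DE × DF = (56, 140, 392).
n = (56, 140, 392); n·P − (-2576) = -112; |n| = 420; distance = 112/420 = 4/15.

4/15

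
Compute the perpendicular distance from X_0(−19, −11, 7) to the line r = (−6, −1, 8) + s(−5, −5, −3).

Direction vector d = (−5, −5, −3).
AP = (−13, −10, −1), and AP × d = (25, −34, 15).
|AP × d|² = 2006 and |d|² = 59, so the distance is √(2006/59) = √34.

√34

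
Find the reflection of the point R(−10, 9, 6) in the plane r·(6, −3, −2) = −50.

n = (6, −3, −2), |n|² = 49, n·R − (-50) = -49, so t = -49/49 = -1.
Foot F = R − (-1)·n = (−4, 6, 4); the reflection is 2F − R = (2, 3, 2).

(2, 3, 2)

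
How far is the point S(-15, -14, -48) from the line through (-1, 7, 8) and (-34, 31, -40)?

A direction vector is d = (-33, 24, -48).
AP = (-14, -21, -56), and AP × d = (2352, 1176, -1029).
|AP × d|² = 7973721 and |d|² = 3969, so the distance is √(7973721/3969) = √2009 = 7√41.

7√41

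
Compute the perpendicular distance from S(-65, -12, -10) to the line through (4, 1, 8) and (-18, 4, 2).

√493

A direction vector is d = (-22, 3, -6).
AP = (-69, -13, -18), and AP × d = (132, -18, -493).
|AP × d|² = 260797 and |d|² = 529, so the distance is √(260797/529) = √493.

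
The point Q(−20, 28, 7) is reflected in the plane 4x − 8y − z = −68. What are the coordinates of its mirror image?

(4, -20, 1)

With n = (4, −8, −1), the signed offset is (n·Q − (-68))/|n|² = -243/81 = -3.
Q' = Q − 2t·n = (−20, 28, 7) − (-6)·(4, −8, −1) = (4, −20, 1).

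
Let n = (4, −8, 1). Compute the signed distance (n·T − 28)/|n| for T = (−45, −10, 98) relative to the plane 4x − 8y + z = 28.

n·T − 28 = -30.
|n| = 9, so the signed distance is -30/9 = -10/3.

-10/3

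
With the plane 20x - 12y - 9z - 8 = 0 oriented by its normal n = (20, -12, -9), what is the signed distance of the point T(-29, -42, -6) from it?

-6/5

n·T − 8 = -30.
|n| = 25, so the signed distance is -30/25 = -6/5.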